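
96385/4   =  24096+1/4 = 24096.25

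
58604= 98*598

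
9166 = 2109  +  7057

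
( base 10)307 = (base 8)463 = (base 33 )9a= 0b100110011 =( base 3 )102101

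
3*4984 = 14952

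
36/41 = 36/41= 0.88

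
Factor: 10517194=2^1*331^1*15887^1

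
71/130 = 71/130 = 0.55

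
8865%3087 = 2691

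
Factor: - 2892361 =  - 463^1*6247^1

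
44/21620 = 11/5405 = 0.00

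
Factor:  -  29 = -29^1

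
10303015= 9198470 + 1104545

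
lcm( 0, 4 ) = 0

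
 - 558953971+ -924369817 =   -  1483323788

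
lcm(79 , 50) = 3950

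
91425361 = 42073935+49351426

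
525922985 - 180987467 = 344935518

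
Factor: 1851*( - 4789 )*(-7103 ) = 3^1*617^1*4789^1 * 7103^1 =62964110217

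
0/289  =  0 = 0.00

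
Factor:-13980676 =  - 2^2*43^1*81283^1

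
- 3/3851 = -1 + 3848/3851 = - 0.00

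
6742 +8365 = 15107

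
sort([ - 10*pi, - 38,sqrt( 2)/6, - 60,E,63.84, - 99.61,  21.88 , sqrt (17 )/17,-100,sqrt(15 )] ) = [- 100, - 99.61,-60 , - 38,- 10 * pi, sqrt( 2) /6, sqrt ( 17)/17,E,sqrt( 15),21.88, 63.84]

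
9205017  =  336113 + 8868904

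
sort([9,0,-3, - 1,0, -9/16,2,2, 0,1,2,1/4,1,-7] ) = [ - 7, - 3, - 1, - 9/16,0, 0,0,1/4,1,1,  2,2,2, 9 ] 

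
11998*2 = 23996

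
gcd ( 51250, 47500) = 1250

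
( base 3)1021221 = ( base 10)943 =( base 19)2bc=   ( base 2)1110101111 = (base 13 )577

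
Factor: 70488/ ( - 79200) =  - 2^( - 2)* 5^( - 2)*89^1 =- 89/100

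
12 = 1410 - 1398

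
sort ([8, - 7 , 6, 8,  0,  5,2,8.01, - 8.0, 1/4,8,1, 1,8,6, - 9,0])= [  -  9,-8.0, - 7, 0, 0,1/4,1,1,2,5,6, 6,8,8, 8,  8,8.01]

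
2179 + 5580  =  7759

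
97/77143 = 97/77143 = 0.00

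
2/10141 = 2/10141= 0.00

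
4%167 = 4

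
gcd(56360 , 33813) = 1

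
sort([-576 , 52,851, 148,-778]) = [ - 778, - 576, 52, 148,  851 ]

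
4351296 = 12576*346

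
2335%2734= 2335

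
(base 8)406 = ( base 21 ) CA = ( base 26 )A2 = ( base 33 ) 7V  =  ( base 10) 262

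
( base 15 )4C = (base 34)24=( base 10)72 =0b1001000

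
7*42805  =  299635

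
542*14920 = 8086640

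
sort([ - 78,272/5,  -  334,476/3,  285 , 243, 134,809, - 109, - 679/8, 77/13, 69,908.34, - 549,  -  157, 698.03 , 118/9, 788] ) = [ - 549,  -  334, - 157, - 109 , - 679/8 , - 78,77/13, 118/9,272/5,69,134, 476/3,243, 285,698.03  ,  788,809,908.34 ] 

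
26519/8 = 3314+7/8 = 3314.88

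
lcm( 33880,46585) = 372680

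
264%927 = 264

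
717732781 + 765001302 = 1482734083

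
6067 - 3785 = 2282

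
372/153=124/51 = 2.43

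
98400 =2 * 49200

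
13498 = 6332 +7166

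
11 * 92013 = 1012143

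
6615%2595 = 1425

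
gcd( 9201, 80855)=1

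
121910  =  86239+35671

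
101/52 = 101/52 = 1.94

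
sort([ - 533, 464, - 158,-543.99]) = [ - 543.99, - 533, - 158, 464 ]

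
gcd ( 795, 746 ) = 1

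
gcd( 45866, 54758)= 38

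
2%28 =2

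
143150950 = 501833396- 358682446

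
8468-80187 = -71719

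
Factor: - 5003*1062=  -  5313186 =-2^1*3^2  *  59^1 * 5003^1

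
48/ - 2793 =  - 16/931=-  0.02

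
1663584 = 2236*744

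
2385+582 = 2967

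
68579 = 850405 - 781826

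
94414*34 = 3210076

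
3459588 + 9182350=12641938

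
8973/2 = 4486 + 1/2 = 4486.50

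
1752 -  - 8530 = 10282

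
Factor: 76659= 3^1*11^1*23^1*101^1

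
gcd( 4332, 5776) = 1444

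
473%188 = 97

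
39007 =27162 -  - 11845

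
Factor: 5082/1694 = 3^1= 3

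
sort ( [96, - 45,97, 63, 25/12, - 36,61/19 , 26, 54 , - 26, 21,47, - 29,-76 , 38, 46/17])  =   [-76, - 45, - 36,-29,-26,25/12,46/17,61/19,21 , 26,38,47,54, 63,96, 97]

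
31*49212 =1525572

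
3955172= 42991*92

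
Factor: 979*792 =775368 = 2^3*3^2*11^2*89^1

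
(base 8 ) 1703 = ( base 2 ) 1111000011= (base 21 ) 23i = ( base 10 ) 963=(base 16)3c3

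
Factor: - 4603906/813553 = - 2^1 * 13^ ( - 1)*17^1*62581^(  -  1)*135409^1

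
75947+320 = 76267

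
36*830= 29880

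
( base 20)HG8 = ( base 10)7128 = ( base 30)7RI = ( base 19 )10E3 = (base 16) 1bd8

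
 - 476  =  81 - 557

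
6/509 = 6/509 = 0.01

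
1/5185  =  1/5185 = 0.00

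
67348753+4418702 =71767455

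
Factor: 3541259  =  3541259^1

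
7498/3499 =2 + 500/3499 = 2.14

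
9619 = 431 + 9188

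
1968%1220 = 748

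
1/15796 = 1/15796=0.00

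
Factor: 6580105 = 5^1*7^1*17^1*11059^1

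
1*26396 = 26396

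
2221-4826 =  - 2605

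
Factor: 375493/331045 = 5^ ( - 1 )*11^ ( - 1)*13^( - 1)*811^1  =  811/715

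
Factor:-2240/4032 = -3^(  -  2)*5^1 = -5/9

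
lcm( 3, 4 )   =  12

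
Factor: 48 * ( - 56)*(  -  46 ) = 123648 = 2^8 * 3^1*7^1*23^1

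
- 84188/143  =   - 6476/11 = - 588.73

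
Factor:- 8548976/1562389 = -2^4*19^( - 1)*82231^( - 1 )*534311^1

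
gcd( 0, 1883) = 1883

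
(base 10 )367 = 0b101101111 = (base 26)E3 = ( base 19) 106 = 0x16f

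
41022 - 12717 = 28305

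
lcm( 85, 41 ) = 3485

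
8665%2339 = 1648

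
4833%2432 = 2401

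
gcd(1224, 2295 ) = 153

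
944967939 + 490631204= 1435599143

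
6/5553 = 2/1851 = 0.00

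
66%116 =66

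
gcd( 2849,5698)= 2849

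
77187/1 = 77187= 77187.00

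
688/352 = 43/22=1.95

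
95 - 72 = 23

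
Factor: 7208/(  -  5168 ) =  - 2^(-1) *19^(- 1)*53^1  =  -53/38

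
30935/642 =30935/642 = 48.19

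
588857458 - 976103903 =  - 387246445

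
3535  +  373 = 3908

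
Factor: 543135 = 3^1 * 5^1*36209^1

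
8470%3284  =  1902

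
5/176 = 5/176 = 0.03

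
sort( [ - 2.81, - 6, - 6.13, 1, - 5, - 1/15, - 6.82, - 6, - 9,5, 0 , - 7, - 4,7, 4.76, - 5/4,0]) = [- 9, - 7,- 6.82, - 6.13,-6, - 6,- 5, - 4, - 2.81,  -  5/4, - 1/15, 0, 0, 1,  4.76, 5, 7]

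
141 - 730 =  -589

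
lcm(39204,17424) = 156816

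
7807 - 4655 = 3152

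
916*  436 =399376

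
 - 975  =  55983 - 56958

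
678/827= 678/827 = 0.82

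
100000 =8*12500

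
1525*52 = 79300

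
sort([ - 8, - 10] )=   [-10, - 8]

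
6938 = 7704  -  766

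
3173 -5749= -2576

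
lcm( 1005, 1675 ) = 5025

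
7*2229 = 15603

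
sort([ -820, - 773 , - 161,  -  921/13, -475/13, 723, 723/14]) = [  -  820 , - 773, - 161, - 921/13 , - 475/13, 723/14,723 ] 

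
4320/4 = 1080 = 1080.00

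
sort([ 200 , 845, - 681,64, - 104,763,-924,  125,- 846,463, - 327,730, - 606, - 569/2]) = [ - 924 , - 846,-681, - 606, - 327, - 569/2, - 104,64,125,  200,  463,730, 763,845]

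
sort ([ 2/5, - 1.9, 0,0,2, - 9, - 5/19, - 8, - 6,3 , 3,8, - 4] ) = [ - 9,-8, - 6, - 4,  -  1.9 ,-5/19,0,0,2/5,2, 3,3,  8 ] 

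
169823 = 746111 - 576288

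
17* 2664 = 45288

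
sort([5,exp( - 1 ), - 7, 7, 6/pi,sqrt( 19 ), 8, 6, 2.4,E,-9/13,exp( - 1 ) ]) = [ - 7,-9/13, exp(-1), exp( -1),6/pi,2.4, E,  sqrt( 19), 5, 6,7, 8]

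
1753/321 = 5 + 148/321  =  5.46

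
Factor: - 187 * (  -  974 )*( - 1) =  - 2^1*11^1 * 17^1 * 487^1  =  - 182138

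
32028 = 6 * 5338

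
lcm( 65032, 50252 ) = 1105544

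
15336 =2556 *6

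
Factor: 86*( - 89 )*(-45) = 344430 = 2^1 *3^2*5^1 * 43^1  *89^1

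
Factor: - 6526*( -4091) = 2^1*13^1*251^1*4091^1 = 26697866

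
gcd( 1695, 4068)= 339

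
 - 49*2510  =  -122990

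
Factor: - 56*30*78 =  -131040 = - 2^5 *3^2 * 5^1*7^1*13^1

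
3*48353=145059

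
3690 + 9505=13195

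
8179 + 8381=16560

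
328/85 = 3+73/85=3.86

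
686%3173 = 686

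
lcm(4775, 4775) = 4775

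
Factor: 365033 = 23^1  *  59^1*269^1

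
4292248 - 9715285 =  - 5423037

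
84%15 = 9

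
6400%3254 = 3146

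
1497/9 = 166 + 1/3 =166.33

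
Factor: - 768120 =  - 2^3*3^1*5^1*37^1* 173^1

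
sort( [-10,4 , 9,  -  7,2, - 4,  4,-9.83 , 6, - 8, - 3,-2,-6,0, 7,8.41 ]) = [  -  10, - 9.83, - 8, - 7,  -  6, - 4, - 3,-2, 0,2, 4, 4 , 6,7,8.41,9]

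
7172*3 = 21516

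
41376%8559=7140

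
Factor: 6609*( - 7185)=  -  3^2*5^1*479^1*2203^1 = -47485665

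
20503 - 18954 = 1549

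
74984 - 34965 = 40019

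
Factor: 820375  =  5^3*6563^1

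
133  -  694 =  -  561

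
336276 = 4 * 84069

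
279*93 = 25947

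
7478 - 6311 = 1167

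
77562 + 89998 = 167560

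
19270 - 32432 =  - 13162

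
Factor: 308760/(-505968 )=  -  155/254= -2^ ( - 1)*5^1*31^1*127^( - 1)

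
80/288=5/18 = 0.28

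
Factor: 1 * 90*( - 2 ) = - 180= - 2^2*3^2*5^1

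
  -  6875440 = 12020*( - 572)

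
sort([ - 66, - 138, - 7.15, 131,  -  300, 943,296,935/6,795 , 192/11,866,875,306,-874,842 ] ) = [ - 874, - 300, - 138 , - 66, - 7.15,192/11,131,  935/6, 296,  306 , 795, 842,866, 875 , 943]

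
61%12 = 1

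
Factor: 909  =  3^2 *101^1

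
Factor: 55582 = 2^1*27791^1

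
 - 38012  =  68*(-559 ) 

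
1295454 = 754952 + 540502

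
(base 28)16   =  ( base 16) 22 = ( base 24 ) 1A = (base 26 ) 18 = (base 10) 34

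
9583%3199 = 3185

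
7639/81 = 7639/81 = 94.31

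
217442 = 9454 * 23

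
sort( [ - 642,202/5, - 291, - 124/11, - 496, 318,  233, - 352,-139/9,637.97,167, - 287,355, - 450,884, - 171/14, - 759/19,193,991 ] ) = [ - 642, - 496, - 450, - 352, - 291,-287,-759/19, - 139/9,-171/14, - 124/11, 202/5, 167,193,233,318,355,  637.97,884,991 ] 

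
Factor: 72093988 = 2^2*59^1* 305483^1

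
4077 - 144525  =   - 140448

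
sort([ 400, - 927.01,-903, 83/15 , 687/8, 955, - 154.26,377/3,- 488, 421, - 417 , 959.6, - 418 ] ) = [ - 927.01, - 903,- 488, - 418, - 417, - 154.26,83/15,687/8, 377/3, 400,421, 955, 959.6]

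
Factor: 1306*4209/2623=2^1*3^1 * 23^1*43^(- 1)*653^1  =  90114/43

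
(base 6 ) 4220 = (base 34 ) RU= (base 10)948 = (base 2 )1110110100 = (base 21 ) 233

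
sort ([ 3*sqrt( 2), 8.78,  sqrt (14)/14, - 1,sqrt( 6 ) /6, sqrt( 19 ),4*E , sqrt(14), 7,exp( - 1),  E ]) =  [ - 1,sqrt( 14) /14,exp(- 1), sqrt(6) /6, E, sqrt( 14),3 * sqrt( 2) , sqrt( 19 ), 7, 8.78,4*E]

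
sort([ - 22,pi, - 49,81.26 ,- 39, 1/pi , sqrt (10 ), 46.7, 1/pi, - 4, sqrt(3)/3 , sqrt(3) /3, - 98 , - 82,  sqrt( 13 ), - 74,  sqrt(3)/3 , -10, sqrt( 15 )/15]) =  [ - 98, - 82, - 74, - 49 , - 39,  -  22, - 10, - 4 , sqrt(15) /15 , 1/pi, 1/pi,sqrt( 3 )/3, sqrt( 3)/3, sqrt(3 )/3,pi,sqrt( 10), sqrt(13 ),  46.7,  81.26] 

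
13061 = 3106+9955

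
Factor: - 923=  - 13^1*71^1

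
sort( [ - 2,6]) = [ -2,6 ]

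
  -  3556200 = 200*( - 17781)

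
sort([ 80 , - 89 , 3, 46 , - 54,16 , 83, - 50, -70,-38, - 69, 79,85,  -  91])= [-91,-89,- 70, - 69,- 54, - 50 , - 38,3 , 16,46,  79,  80,83, 85]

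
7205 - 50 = 7155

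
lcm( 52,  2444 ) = 2444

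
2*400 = 800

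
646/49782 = 323/24891 = 0.01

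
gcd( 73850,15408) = 2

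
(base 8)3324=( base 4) 123110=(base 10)1748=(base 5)23443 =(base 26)2F6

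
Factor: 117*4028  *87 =2^2*3^3*13^1*19^1* 29^1*53^1=41001012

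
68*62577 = 4255236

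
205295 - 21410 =183885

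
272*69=18768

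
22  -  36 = -14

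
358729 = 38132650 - 37773921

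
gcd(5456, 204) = 4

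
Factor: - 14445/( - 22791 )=45/71  =  3^2*5^1*71^ (  -  1)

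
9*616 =5544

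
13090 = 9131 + 3959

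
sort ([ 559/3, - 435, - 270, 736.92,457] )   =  [  -  435, - 270, 559/3,457,736.92]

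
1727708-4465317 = -2737609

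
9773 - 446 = 9327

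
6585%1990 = 615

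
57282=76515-19233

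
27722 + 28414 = 56136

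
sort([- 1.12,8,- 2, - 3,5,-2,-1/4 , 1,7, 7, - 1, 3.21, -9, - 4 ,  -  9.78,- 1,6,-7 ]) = [- 9.78, - 9, -7, - 4, - 3,  -  2, - 2, -1.12, - 1,- 1, - 1/4,1,3.21, 5, 6, 7,  7,8 ] 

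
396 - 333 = 63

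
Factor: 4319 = 7^1*617^1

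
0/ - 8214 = 0/1= - 0.00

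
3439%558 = 91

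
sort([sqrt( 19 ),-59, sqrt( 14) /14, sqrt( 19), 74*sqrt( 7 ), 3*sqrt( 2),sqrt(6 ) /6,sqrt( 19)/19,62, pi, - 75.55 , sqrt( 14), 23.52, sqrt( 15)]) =[-75.55,-59, sqrt( 19)/19, sqrt( 14)/14 , sqrt (6) /6, pi,  sqrt( 14 ), sqrt(15), 3*sqrt( 2),sqrt( 19 ), sqrt( 19 ),23.52,62, 74 *sqrt ( 7)] 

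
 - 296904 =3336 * (  -  89)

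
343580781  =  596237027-252656246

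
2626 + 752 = 3378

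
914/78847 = 914/78847  =  0.01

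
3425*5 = 17125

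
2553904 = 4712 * 542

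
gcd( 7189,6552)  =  91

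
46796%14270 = 3986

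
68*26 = 1768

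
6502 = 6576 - 74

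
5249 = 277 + 4972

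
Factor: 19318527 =3^3*211^1 * 3391^1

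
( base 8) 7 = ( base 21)7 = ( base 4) 13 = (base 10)7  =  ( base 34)7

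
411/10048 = 411/10048 = 0.04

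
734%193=155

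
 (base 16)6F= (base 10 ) 111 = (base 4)1233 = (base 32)3F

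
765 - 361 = 404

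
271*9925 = 2689675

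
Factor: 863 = 863^1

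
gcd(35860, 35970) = 110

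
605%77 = 66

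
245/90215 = 49/18043 = 0.00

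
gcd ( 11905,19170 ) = 5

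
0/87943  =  0 =0.00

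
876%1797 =876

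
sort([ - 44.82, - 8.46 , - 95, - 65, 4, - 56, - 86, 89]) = [ - 95, - 86, - 65, - 56,- 44.82,  -  8.46,4,89]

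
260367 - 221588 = 38779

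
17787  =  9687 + 8100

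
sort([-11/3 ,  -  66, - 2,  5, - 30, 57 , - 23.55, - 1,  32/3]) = [ - 66, - 30,-23.55 , - 11/3,-2,-1, 5, 32/3,  57 ] 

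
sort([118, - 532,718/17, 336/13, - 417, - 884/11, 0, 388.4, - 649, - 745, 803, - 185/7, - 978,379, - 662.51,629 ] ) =[ - 978, - 745, - 662.51, - 649,  -  532,- 417 , - 884/11, - 185/7,0, 336/13,718/17,118 , 379, 388.4,629 , 803]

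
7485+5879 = 13364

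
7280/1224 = 5+145/153 = 5.95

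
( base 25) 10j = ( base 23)150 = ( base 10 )644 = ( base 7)1610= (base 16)284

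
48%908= 48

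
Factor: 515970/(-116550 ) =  - 819/185 = - 3^2*5^(-1)*7^1*13^1*37^( - 1) 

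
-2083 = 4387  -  6470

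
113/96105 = 113/96105 = 0.00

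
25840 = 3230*8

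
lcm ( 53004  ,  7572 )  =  53004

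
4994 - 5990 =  - 996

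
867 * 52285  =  45331095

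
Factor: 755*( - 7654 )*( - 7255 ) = 2^1*5^2 * 43^1  *89^1*151^1*1451^1 =41924976350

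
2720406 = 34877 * 78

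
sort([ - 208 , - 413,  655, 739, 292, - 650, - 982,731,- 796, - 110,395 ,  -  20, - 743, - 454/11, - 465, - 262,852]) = [-982,  -  796, - 743, - 650, - 465,  -  413, - 262,-208, - 110, - 454/11, - 20, 292, 395, 655 , 731,  739, 852]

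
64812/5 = 64812/5  =  12962.40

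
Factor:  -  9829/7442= -2^( - 1)*61^(  -  2 )*9829^1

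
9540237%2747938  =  1296423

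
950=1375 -425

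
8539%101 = 55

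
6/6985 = 6/6985=0.00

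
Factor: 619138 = 2^1*13^1*23813^1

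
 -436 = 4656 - 5092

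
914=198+716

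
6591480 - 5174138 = 1417342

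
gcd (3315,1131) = 39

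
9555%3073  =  336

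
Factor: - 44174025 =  - 3^3 * 5^2*7^1*9349^1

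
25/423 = 25/423 = 0.06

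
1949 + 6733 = 8682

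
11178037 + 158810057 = 169988094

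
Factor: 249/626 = 2^( - 1 ) * 3^1*83^1*313^( - 1)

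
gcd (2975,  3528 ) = 7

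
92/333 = 92/333 = 0.28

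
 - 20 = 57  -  77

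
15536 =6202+9334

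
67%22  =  1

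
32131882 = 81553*394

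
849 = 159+690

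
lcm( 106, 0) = 0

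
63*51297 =3231711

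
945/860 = 189/172 = 1.10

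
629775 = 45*13995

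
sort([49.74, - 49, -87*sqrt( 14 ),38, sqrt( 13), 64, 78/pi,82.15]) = [-87 *sqrt( 14 ) , - 49, sqrt( 13), 78/pi, 38,49.74,64 , 82.15]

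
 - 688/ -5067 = 688/5067=0.14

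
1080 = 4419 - 3339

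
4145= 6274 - 2129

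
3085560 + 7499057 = 10584617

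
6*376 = 2256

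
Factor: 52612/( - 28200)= - 13153/7050 = - 2^( - 1)*3^( - 1) * 5^(-2 ) * 7^1*47^(  -  1 )*1879^1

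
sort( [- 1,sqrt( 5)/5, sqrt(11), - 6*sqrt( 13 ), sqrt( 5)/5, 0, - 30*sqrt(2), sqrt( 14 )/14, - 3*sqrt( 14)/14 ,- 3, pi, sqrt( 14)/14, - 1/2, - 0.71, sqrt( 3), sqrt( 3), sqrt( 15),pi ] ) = [-30*sqrt (2), - 6*sqrt (13 ), - 3, - 1, - 3*sqrt (14 ) /14, - 0.71, - 1/2,  0,sqrt( 14 )/14, sqrt(14)/14, sqrt(5) /5, sqrt(5)/5, sqrt (3), sqrt (3),pi, pi,sqrt( 11 ),sqrt( 15)]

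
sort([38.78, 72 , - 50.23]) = [ - 50.23, 38.78,72 ] 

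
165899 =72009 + 93890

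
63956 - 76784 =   -  12828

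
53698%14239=10981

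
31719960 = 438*72420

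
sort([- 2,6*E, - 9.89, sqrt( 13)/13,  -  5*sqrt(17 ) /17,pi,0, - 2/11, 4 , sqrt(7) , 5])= [ - 9.89 , - 2, - 5 * sqrt (17 )/17, - 2/11 , 0,sqrt( 13)/13, sqrt(7), pi,4,5,6*E] 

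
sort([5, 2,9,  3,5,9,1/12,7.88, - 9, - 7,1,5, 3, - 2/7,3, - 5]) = [  -  9, - 7,- 5, - 2/7,1/12,1,2, 3,3,3,5,  5,5,7.88, 9,9 ] 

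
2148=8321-6173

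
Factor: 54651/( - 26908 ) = -2^ ( - 2)*3^1*7^(  -  1)*31^( - 2) * 18217^1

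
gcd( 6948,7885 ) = 1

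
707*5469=3866583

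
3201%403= 380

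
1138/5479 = 1138/5479 = 0.21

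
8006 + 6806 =14812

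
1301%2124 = 1301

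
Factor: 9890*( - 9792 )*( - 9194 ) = 2^8 * 3^2*5^1*17^1  *23^1*43^1*4597^1 = 890373438720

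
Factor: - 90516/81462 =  - 15086/13577 = -2^1* 19^1*397^1*13577^( - 1)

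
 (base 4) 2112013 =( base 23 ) i3g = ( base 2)10010110000111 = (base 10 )9607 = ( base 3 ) 111011211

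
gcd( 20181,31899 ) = 651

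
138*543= 74934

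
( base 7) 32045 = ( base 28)a2q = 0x1ef2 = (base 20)jg2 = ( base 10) 7922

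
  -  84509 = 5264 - 89773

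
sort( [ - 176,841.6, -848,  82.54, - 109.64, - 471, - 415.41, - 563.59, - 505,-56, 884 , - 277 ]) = [-848,-563.59,  -  505,-471,-415.41, - 277, - 176,-109.64 ,-56, 82.54 , 841.6,884 ] 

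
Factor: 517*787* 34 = 2^1 * 11^1 * 17^1*47^1* 787^1= 13833886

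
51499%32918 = 18581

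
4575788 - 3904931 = 670857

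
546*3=1638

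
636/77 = 636/77 = 8.26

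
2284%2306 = 2284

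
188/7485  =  188/7485 = 0.03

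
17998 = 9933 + 8065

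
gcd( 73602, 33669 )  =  783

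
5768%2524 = 720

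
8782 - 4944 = 3838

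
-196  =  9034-9230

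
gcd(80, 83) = 1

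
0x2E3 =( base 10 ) 739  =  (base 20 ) 1gj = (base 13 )44B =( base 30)OJ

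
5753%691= 225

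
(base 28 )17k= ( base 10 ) 1000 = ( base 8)1750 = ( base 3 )1101001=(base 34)te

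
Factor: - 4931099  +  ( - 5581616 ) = -10512715  =  - 5^1*17^1*337^1*367^1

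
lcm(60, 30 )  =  60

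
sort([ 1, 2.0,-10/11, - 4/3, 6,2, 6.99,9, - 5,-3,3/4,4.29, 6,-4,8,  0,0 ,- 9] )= [ - 9,  -  5, - 4, - 3,-4/3,  -  10/11,  0,0, 3/4,1,2.0,2,  4.29,6, 6,6.99,8,9] 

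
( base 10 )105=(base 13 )81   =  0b1101001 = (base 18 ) 5F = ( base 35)30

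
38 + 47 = 85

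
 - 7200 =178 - 7378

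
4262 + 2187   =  6449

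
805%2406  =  805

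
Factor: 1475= 5^2*59^1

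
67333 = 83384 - 16051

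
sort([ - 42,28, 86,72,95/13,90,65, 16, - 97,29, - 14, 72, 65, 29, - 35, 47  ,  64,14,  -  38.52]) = [  -  97,-42,- 38.52,-35, - 14, 95/13,14,16,28,29,29,47,64,  65,65 , 72,72,  86,90]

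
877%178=165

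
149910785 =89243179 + 60667606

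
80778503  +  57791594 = 138570097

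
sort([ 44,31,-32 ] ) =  [ - 32,31, 44]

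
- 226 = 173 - 399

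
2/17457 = 2/17457 = 0.00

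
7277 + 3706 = 10983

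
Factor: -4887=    - 3^3*181^1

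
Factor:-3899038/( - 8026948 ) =2^ ( - 1 )*11^1 * 13^1*1049^( - 1)*1913^( - 1) * 13633^1  =  1949519/4013474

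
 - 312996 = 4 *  (-78249 )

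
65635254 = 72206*909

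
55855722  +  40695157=96550879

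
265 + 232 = 497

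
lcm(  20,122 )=1220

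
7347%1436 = 167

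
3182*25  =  79550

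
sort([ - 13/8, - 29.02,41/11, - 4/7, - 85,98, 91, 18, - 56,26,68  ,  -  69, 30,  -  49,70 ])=[ - 85 , - 69,-56, - 49, - 29.02, - 13/8, - 4/7, 41/11,18,26, 30, 68  ,  70 , 91, 98 ]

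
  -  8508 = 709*(-12)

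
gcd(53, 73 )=1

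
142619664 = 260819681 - 118200017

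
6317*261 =1648737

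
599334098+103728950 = 703063048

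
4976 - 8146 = -3170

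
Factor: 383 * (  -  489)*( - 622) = 2^1*  3^1*163^1*311^1 * 383^1 = 116492514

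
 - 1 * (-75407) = 75407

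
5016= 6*836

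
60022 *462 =27730164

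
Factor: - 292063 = -79^1*3697^1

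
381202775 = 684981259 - 303778484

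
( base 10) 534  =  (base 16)216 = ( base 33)g6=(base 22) 126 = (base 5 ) 4114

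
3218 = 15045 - 11827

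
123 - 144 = - 21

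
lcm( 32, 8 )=32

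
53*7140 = 378420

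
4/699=4/699=0.01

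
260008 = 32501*8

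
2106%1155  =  951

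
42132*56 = 2359392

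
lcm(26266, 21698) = 499054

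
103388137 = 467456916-364068779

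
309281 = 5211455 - 4902174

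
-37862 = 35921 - 73783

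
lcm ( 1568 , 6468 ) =51744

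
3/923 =3/923 = 0.00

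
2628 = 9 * 292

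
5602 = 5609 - 7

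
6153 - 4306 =1847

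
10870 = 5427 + 5443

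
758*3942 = 2988036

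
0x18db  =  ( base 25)A4D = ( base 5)200423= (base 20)FI3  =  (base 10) 6363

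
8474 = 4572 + 3902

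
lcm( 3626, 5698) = 39886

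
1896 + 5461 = 7357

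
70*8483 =593810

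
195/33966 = 65/11322=0.01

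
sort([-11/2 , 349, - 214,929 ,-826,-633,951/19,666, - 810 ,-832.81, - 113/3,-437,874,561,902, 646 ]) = [-832.81, - 826, - 810,-633 , - 437, - 214,-113/3, - 11/2,  951/19,349,561,646, 666, 874,902,929 ] 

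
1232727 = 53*23259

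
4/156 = 1/39 = 0.03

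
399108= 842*474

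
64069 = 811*79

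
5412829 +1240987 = 6653816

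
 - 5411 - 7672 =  - 13083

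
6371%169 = 118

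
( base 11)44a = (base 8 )1032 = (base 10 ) 538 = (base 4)20122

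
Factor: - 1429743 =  -3^1 * 7^1*103^1*661^1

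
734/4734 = 367/2367 = 0.16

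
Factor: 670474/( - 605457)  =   - 2^1*3^ (  -  2) * 7^1*83^1 * 577^1 * 67273^( - 1)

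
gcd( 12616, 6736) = 8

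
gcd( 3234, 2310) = 462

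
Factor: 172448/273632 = 317^1 * 503^(-1 ) =317/503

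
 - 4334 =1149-5483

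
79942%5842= 3996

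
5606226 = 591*9486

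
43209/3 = 14403 = 14403.00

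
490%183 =124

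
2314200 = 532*4350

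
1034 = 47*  22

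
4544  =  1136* 4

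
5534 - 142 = 5392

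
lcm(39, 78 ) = 78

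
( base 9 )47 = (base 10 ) 43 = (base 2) 101011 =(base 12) 37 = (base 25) 1I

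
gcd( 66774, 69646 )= 718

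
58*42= 2436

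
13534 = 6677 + 6857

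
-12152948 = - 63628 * 191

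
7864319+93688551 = 101552870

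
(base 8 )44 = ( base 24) 1c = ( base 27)19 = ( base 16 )24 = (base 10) 36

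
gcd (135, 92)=1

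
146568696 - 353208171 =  - 206639475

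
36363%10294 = 5481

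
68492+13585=82077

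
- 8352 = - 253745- - 245393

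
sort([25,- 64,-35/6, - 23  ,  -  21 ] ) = [ - 64, - 23, -21, -35/6, 25] 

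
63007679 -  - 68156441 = 131164120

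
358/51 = 7+1/51 = 7.02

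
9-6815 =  - 6806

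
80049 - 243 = 79806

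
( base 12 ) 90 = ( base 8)154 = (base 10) 108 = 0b1101100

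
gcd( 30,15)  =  15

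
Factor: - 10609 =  - 103^2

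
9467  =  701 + 8766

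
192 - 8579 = -8387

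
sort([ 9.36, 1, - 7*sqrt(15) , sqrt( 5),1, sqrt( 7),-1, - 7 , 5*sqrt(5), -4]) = [ - 7*sqrt ( 15)  , - 7, - 4 , - 1, 1  ,  1,sqrt( 5 ),sqrt ( 7),9.36, 5*sqrt( 5) ] 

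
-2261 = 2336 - 4597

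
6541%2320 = 1901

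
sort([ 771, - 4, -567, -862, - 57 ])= [  -  862, - 567, - 57, - 4 , 771 ] 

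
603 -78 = 525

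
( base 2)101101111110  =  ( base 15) d12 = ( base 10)2942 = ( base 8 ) 5576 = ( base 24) 52E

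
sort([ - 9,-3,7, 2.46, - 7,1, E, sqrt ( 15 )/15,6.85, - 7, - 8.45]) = [ - 9,-8.45 , - 7, - 7, - 3, sqrt(15)/15, 1, 2.46,  E, 6.85, 7]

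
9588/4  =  2397= 2397.00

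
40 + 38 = 78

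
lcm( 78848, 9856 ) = 78848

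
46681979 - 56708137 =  - 10026158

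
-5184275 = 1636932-6821207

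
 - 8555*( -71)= 607405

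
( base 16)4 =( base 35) 4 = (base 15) 4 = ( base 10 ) 4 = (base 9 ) 4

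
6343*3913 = 24820159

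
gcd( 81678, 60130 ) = 2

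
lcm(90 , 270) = 270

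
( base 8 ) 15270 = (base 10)6840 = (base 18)1320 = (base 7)25641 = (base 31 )73k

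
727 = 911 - 184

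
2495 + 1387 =3882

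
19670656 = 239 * 82304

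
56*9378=525168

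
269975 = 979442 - 709467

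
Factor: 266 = 2^1*7^1*19^1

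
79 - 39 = 40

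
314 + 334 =648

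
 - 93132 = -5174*18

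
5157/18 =286 + 1/2= 286.50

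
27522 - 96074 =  - 68552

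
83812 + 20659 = 104471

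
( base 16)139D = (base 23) 9B7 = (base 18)F8H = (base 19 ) dh5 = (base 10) 5021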